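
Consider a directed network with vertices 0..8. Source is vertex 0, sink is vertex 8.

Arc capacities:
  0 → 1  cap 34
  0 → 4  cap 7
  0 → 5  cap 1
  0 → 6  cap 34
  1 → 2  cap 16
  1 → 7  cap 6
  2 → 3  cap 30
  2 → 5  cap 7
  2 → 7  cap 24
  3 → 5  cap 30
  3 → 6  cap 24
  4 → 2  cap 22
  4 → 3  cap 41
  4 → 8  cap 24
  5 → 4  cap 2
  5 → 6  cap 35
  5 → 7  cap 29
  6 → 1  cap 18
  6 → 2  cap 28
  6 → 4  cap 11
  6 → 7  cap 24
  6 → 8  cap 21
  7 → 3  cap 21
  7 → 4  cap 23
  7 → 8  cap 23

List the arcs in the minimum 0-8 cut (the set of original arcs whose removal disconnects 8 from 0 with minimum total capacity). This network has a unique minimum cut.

Min-cut arcs: {(0,4), (0,5), (0,6), (1,2), (1,7)} (total capacity 64)

augment #1: 0→4→8 push 7
augment #2: 0→6→8 push 21
augment #3: 0→1→7→8 push 6
augment #4: 0→5→4→8 push 1
augment #5: 0→6→4→8 push 11
augment #6: 0→6→7→8 push 2
augment #7: 0→1→2→7→8 push 15
augment #8: 0→1→2→5→4→8 push 1
max flow = 64; residual-reachable set from 0 gives S-side
cut edges (S→T): {(0,4), (0,5), (0,6), (1,2), (1,7)} total cap 64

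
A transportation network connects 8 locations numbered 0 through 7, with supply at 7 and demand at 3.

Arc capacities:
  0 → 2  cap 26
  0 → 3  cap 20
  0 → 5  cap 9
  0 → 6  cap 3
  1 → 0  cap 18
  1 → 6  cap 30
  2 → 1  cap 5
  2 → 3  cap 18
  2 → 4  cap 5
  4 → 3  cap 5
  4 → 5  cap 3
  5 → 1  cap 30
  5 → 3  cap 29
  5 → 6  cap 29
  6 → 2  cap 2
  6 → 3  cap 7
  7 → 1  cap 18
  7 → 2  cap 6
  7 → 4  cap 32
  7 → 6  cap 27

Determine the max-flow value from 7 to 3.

Maximum flow value: 41

augment #1: 7→2→3 bottleneck 6, total now 6
augment #2: 7→4→3 bottleneck 5, total now 11
augment #3: 7→6→3 bottleneck 7, total now 18
augment #4: 7→1→0→3 bottleneck 18, total now 36
augment #5: 7→4→5→3 bottleneck 3, total now 39
augment #6: 7→6→2→3 bottleneck 2, total now 41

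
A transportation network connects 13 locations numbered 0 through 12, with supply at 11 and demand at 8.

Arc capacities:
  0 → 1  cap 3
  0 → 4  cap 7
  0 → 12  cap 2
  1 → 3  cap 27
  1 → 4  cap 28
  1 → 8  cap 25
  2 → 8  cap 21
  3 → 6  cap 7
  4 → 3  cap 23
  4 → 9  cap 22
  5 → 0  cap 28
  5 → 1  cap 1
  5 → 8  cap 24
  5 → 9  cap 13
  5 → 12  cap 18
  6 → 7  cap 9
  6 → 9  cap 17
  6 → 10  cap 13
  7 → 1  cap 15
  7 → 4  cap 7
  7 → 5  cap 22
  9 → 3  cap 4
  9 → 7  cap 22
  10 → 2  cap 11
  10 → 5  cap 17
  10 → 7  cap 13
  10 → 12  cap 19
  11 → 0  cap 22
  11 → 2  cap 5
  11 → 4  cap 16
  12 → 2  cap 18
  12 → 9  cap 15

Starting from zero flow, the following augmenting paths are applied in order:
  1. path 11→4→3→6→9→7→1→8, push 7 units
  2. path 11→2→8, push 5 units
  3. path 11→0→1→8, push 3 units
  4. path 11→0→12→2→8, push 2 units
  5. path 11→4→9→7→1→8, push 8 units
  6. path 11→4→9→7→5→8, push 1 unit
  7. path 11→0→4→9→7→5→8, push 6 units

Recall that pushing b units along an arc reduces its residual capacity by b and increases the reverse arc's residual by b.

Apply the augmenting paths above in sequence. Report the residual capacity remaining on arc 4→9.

Residual capacity of (4,9): 7

after path 1 (11→4→3→6→9→7→1→8, push 7): res(4,9)=22
after path 2 (11→2→8, push 5): res(4,9)=22
after path 3 (11→0→1→8, push 3): res(4,9)=22
after path 4 (11→0→12→2→8, push 2): res(4,9)=22
after path 5 (11→4→9→7→1→8, push 8): res(4,9)=14
after path 6 (11→4→9→7→5→8, push 1): res(4,9)=13
after path 7 (11→0→4→9→7→5→8, push 6): res(4,9)=7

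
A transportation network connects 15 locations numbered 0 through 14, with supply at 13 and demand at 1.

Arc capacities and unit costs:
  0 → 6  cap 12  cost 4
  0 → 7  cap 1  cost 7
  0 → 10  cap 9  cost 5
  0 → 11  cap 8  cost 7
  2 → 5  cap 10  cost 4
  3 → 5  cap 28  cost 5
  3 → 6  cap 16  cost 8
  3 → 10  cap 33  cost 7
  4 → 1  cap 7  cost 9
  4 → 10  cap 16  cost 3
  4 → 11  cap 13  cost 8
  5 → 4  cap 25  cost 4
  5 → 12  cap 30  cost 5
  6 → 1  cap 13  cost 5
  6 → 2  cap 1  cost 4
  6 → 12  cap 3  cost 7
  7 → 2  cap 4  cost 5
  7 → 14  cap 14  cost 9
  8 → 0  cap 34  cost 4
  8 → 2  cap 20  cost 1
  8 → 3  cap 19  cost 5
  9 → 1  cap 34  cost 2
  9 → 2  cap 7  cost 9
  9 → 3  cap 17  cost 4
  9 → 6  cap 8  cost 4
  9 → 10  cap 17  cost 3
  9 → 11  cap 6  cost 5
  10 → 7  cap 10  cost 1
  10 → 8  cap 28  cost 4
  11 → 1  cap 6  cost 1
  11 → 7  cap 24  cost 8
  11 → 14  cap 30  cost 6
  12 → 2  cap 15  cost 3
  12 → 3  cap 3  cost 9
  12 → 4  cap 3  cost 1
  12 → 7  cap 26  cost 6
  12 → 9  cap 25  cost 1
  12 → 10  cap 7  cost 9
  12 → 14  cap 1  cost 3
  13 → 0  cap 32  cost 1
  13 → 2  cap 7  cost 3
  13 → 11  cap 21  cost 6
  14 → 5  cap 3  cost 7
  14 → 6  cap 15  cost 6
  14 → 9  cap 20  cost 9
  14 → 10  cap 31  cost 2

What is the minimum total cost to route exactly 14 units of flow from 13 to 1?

Minimum cost for 14 units: 122

shortest-cost path #1: 13→11→1 push 6 @ unit cost 7 (adds 42)
shortest-cost path #2: 13→0→6→1 push 8 @ unit cost 10 (adds 80)
total cost = 122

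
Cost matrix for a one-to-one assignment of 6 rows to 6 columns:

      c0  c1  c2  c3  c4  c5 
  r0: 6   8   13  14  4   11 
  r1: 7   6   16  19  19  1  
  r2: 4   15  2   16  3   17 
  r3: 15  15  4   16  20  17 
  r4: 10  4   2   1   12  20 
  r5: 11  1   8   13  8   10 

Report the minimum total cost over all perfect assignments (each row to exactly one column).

optimal assignment: row0→col4 (cost 4), row1→col5 (cost 1), row2→col0 (cost 4), row3→col2 (cost 4), row4→col3 (cost 1), row5→col1 (cost 1)
total = 4 + 1 + 4 + 4 + 1 + 1 = 15

Minimum assignment cost: 15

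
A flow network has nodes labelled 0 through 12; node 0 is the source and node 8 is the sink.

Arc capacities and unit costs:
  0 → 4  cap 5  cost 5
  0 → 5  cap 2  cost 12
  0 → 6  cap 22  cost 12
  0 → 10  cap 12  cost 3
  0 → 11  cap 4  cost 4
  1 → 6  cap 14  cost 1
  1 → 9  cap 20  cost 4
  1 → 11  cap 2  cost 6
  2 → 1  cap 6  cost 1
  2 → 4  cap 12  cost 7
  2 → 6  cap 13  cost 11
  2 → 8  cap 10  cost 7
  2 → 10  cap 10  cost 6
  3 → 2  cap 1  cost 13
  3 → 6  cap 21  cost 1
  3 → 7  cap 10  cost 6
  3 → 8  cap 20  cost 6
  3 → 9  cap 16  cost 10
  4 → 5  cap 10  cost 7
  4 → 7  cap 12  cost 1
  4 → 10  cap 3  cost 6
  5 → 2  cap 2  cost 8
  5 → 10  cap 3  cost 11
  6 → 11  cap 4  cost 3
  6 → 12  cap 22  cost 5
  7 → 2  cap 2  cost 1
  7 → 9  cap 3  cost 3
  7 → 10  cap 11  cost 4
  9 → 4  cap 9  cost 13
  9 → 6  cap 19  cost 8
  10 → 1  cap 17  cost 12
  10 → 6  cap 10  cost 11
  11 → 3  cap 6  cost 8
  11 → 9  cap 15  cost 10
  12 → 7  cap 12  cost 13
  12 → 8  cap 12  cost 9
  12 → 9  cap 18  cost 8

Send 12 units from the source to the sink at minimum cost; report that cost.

Minimum cost for 12 units: 256

shortest-cost path #1: 0→4→7→2→8 push 2 @ unit cost 14 (adds 28)
shortest-cost path #2: 0→11→3→8 push 4 @ unit cost 18 (adds 72)
shortest-cost path #3: 0→6→12→8 push 6 @ unit cost 26 (adds 156)
total cost = 256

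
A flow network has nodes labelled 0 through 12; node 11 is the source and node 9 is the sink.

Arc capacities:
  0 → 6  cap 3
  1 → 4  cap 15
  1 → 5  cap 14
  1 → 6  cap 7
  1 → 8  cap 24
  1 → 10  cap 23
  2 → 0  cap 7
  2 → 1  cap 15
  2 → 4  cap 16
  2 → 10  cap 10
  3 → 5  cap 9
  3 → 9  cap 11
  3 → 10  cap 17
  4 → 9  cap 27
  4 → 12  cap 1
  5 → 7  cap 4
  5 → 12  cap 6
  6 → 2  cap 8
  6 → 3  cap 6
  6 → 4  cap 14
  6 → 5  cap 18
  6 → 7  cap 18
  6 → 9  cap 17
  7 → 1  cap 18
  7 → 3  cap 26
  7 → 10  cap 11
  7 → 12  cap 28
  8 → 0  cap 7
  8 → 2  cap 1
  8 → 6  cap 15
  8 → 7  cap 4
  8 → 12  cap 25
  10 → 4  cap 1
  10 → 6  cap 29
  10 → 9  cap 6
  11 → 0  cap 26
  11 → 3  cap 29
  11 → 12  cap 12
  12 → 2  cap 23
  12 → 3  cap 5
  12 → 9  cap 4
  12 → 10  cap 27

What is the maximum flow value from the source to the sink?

Maximum flow value: 44

augment #1: 11→3→9 bottleneck 11, total now 11
augment #2: 11→12→9 bottleneck 4, total now 15
augment #3: 11→0→6→9 bottleneck 3, total now 18
augment #4: 11→3→10→9 bottleneck 6, total now 24
augment #5: 11→3→10→4→9 bottleneck 1, total now 25
augment #6: 11→3→10→6→9 bottleneck 10, total now 35
augment #7: 11→12→2→4→9 bottleneck 8, total now 43
augment #8: 11→3→5→7→1→4→9 bottleneck 1, total now 44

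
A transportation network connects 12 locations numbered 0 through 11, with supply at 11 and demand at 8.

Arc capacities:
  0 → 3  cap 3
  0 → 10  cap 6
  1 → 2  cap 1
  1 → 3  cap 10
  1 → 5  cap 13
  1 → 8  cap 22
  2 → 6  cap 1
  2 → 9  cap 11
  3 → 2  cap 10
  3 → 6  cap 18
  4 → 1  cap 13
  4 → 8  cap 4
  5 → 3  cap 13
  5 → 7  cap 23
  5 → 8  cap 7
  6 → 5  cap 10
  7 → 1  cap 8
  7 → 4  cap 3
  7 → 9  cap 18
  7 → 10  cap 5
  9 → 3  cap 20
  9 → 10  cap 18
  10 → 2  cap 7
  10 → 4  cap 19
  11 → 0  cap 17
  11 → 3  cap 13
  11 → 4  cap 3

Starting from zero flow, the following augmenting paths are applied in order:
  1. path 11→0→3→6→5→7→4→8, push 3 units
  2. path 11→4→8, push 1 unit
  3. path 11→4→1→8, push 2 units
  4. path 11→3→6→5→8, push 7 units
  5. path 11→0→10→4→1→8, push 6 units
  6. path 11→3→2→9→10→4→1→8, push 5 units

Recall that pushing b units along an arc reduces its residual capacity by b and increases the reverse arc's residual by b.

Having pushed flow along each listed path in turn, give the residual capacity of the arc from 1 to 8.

after path 1 (11→0→3→6→5→7→4→8, push 3): res(1,8)=22
after path 2 (11→4→8, push 1): res(1,8)=22
after path 3 (11→4→1→8, push 2): res(1,8)=20
after path 4 (11→3→6→5→8, push 7): res(1,8)=20
after path 5 (11→0→10→4→1→8, push 6): res(1,8)=14
after path 6 (11→3→2→9→10→4→1→8, push 5): res(1,8)=9

Residual capacity of (1,8): 9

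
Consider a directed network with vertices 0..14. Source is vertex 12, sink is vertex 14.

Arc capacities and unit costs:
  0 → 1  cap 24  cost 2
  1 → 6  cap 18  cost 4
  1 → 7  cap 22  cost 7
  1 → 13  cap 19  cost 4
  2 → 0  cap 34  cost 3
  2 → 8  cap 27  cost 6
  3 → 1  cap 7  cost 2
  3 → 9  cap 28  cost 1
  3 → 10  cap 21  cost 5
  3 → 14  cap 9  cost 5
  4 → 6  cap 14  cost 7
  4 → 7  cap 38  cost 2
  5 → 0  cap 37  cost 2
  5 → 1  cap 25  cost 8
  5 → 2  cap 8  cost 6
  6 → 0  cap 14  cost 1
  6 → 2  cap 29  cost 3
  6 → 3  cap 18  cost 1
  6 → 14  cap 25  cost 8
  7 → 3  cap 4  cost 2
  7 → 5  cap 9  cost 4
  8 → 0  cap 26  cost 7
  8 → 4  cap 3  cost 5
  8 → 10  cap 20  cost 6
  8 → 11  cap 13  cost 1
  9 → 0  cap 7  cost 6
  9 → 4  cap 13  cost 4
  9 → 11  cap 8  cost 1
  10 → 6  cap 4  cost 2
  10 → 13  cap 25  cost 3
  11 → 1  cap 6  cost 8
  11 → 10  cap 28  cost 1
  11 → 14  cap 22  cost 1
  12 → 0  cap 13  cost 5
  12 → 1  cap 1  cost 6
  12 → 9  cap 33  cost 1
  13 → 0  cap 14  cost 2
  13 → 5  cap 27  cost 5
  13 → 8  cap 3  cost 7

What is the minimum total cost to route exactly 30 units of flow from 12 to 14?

shortest-cost path #1: 12→9→11→14 push 8 @ unit cost 3 (adds 24)
shortest-cost path #2: 12→9→4→7→3→14 push 4 @ unit cost 14 (adds 56)
shortest-cost path #3: 12→1→6→3→14 push 1 @ unit cost 16 (adds 16)
shortest-cost path #4: 12→0→1→6→3→14 push 4 @ unit cost 17 (adds 68)
shortest-cost path #5: 12→0→1→6→14 push 9 @ unit cost 19 (adds 171)
shortest-cost path #6: 12→9→4→6→14 push 4 @ unit cost 20 (adds 80)
total cost = 415

Minimum cost for 30 units: 415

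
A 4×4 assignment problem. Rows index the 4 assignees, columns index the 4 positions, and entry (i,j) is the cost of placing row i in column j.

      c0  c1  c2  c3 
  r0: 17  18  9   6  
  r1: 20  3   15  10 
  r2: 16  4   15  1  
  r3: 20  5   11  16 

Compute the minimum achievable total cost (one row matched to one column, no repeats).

Minimum assignment cost: 32

optimal assignment: row0→col0 (cost 17), row1→col1 (cost 3), row2→col3 (cost 1), row3→col2 (cost 11)
total = 17 + 3 + 1 + 11 = 32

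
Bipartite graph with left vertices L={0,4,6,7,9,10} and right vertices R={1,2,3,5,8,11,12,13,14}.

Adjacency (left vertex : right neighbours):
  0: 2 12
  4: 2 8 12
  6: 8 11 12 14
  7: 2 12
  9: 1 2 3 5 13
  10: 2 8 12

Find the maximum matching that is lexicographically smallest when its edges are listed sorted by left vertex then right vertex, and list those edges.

Lex-smallest maximum matching: {(0,2), (4,8), (6,11), (7,12), (9,1)}

|M| = 5 (so the lex-smallest maximum matching has 5 edges)
process left vertices in ascending order; for each, take the smallest-labelled available neighbour that still permits 5 edges overall, or leave it unmatched if none does
lex-smallest matching: {0-2, 4-8, 6-11, 7-12, 9-1}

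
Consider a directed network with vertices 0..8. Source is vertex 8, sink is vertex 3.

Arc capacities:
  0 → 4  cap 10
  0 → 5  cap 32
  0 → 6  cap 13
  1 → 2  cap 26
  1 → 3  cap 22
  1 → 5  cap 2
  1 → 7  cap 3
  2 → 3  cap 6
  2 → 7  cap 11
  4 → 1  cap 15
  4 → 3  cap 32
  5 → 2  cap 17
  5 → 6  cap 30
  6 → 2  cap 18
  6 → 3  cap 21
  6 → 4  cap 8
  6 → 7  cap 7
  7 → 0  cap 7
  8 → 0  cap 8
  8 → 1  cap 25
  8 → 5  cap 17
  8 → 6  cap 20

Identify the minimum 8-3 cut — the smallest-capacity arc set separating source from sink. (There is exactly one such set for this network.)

Min-cut arcs: {(0,4), (1,3), (2,3), (6,3), (6,4)} (total capacity 67)

augment #1: 8→1→3 push 22
augment #2: 8→6→3 push 20
augment #3: 8→0→4→3 push 8
augment #4: 8→1→2→3 push 3
augment #5: 8→5→2→3 push 3
augment #6: 8→5→6→3 push 1
augment #7: 8→5→6→4→3 push 8
augment #8: 8→5→2→7→0→4→3 push 2
max flow = 67; residual-reachable set from 8 gives S-side
cut edges (S→T): {(0,4), (1,3), (2,3), (6,3), (6,4)} total cap 67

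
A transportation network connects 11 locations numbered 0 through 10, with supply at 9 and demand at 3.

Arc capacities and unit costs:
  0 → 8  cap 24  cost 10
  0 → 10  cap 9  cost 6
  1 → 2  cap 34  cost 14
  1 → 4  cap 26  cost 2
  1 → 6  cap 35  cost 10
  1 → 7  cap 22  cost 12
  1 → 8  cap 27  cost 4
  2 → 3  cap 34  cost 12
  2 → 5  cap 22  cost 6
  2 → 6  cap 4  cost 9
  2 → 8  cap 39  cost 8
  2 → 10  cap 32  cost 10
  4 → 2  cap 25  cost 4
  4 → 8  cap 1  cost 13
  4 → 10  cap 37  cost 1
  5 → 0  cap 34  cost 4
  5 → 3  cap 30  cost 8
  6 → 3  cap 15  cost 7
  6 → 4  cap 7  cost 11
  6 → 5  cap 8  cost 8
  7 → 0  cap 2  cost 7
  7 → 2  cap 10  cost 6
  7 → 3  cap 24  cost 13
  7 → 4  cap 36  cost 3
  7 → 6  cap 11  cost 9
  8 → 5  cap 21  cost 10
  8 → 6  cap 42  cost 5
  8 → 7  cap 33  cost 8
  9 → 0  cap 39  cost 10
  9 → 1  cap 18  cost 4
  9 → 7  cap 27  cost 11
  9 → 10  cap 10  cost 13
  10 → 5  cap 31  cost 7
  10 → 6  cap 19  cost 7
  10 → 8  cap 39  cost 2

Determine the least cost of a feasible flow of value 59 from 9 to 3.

shortest-cost path #1: 9→1→8→6→3 push 15 @ unit cost 20 (adds 300)
shortest-cost path #2: 9→1→4→2→3 push 3 @ unit cost 22 (adds 66)
shortest-cost path #3: 9→7→3 push 24 @ unit cost 24 (adds 576)
shortest-cost path #4: 9→10→5→3 push 10 @ unit cost 28 (adds 280)
shortest-cost path #5: 9→7→2→3 push 3 @ unit cost 29 (adds 87)
shortest-cost path #6: 9→0→10→5→3 push 4 @ unit cost 31 (adds 124)
total cost = 1433

Minimum cost for 59 units: 1433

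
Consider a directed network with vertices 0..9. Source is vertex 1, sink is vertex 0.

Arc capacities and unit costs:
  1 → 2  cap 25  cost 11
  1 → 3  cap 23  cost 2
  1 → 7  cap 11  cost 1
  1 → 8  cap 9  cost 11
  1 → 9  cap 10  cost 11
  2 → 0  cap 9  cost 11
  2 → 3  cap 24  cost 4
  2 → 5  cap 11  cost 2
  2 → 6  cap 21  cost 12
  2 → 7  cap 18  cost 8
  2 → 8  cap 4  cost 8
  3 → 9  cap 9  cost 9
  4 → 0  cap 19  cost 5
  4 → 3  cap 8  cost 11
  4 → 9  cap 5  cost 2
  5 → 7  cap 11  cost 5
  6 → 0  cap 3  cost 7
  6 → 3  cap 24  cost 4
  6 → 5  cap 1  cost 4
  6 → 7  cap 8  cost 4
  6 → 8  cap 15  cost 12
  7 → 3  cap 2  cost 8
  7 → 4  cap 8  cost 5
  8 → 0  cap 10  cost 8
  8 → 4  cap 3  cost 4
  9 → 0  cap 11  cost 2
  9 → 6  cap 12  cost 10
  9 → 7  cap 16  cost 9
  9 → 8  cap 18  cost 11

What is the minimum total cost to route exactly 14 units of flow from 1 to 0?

shortest-cost path #1: 1→7→4→9→0 push 5 @ unit cost 10 (adds 50)
shortest-cost path #2: 1→7→4→0 push 3 @ unit cost 11 (adds 33)
shortest-cost path #3: 1→9→0 push 6 @ unit cost 13 (adds 78)
total cost = 161

Minimum cost for 14 units: 161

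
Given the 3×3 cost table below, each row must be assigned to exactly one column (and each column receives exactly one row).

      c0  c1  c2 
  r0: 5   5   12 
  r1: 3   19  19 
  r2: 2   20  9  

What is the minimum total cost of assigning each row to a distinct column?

Minimum assignment cost: 17

optimal assignment: row0→col1 (cost 5), row1→col0 (cost 3), row2→col2 (cost 9)
total = 5 + 3 + 9 = 17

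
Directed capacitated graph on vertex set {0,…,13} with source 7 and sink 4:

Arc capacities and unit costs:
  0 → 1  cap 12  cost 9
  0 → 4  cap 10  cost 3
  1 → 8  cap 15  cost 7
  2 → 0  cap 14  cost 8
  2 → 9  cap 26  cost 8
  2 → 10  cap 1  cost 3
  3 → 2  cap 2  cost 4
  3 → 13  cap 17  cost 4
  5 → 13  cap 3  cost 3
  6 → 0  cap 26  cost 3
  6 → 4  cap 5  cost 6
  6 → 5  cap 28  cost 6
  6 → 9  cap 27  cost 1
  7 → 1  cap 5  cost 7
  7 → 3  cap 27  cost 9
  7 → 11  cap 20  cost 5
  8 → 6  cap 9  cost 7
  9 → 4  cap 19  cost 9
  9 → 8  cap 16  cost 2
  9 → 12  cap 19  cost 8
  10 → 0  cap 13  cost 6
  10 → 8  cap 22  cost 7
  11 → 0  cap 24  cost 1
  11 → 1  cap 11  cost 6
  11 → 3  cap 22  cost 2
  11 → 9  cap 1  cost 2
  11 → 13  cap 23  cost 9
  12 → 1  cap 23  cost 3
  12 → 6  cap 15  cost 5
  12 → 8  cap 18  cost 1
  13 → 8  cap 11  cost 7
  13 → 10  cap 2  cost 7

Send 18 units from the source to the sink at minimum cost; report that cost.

shortest-cost path #1: 7→11→0→4 push 10 @ unit cost 9 (adds 90)
shortest-cost path #2: 7→11→9→4 push 1 @ unit cost 16 (adds 16)
shortest-cost path #3: 7→1→8→6→4 push 5 @ unit cost 27 (adds 135)
shortest-cost path #4: 7→11→3→2→9→4 push 2 @ unit cost 28 (adds 56)
total cost = 297

Minimum cost for 18 units: 297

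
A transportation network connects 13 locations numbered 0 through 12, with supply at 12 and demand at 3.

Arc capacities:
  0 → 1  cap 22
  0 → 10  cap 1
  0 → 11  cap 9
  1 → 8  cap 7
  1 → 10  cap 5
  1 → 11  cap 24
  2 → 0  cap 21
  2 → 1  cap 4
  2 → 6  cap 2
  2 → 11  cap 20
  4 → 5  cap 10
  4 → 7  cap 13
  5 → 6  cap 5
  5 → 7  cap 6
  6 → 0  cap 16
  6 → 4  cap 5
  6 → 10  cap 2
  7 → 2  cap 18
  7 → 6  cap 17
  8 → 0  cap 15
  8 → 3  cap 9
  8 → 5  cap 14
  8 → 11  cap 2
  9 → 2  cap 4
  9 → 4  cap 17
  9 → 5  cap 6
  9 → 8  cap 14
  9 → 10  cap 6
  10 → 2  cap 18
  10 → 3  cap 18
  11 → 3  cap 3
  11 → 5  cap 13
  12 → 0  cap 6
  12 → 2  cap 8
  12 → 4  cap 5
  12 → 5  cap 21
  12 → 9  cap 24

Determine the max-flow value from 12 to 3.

Maximum flow value: 26

augment #1: 12→0→10→3 bottleneck 1, total now 1
augment #2: 12→0→11→3 bottleneck 3, total now 4
augment #3: 12→9→8→3 bottleneck 9, total now 13
augment #4: 12→9→10→3 bottleneck 6, total now 19
augment #5: 12→0→1→10→3 bottleneck 2, total now 21
augment #6: 12→2→1→10→3 bottleneck 3, total now 24
augment #7: 12→2→6→10→3 bottleneck 2, total now 26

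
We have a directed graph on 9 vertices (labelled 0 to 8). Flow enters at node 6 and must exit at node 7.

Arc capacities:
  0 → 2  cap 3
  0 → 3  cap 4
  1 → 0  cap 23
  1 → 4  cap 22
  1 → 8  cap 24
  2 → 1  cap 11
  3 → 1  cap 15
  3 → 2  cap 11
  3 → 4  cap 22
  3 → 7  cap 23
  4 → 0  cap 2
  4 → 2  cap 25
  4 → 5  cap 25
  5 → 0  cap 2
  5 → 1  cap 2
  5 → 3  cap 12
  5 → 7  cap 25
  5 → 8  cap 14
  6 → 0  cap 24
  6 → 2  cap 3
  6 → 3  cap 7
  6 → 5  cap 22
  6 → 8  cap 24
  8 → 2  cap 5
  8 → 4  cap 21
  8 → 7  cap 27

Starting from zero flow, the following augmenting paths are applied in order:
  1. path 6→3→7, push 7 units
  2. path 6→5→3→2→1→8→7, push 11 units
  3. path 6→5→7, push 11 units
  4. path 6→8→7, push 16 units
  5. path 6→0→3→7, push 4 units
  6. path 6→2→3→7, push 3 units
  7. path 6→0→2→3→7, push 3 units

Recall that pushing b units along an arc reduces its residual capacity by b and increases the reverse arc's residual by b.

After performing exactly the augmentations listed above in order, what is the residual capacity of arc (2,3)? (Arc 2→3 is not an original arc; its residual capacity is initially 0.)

after path 1 (6→3→7, push 7): res(2,3)=0
after path 2 (6→5→3→2→1→8→7, push 11): res(2,3)=11
after path 3 (6→5→7, push 11): res(2,3)=11
after path 4 (6→8→7, push 16): res(2,3)=11
after path 5 (6→0→3→7, push 4): res(2,3)=11
after path 6 (6→2→3→7, push 3): res(2,3)=8
after path 7 (6→0→2→3→7, push 3): res(2,3)=5

Residual capacity of (2,3): 5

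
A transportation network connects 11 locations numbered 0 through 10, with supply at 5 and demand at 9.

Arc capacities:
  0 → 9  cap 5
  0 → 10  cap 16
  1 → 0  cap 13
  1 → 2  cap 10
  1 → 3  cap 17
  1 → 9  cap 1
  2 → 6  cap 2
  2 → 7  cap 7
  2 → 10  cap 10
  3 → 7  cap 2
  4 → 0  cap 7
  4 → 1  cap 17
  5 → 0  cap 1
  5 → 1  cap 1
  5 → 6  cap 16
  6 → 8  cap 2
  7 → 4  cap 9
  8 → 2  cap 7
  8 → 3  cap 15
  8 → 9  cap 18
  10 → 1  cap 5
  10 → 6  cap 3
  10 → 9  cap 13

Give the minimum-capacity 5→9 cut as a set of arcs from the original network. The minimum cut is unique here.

Min-cut arcs: {(5,0), (5,1), (6,8)} (total capacity 4)

augment #1: 5→0→9 push 1
augment #2: 5→1→9 push 1
augment #3: 5→6→8→9 push 2
max flow = 4; residual-reachable set from 5 gives S-side
cut edges (S→T): {(5,0), (5,1), (6,8)} total cap 4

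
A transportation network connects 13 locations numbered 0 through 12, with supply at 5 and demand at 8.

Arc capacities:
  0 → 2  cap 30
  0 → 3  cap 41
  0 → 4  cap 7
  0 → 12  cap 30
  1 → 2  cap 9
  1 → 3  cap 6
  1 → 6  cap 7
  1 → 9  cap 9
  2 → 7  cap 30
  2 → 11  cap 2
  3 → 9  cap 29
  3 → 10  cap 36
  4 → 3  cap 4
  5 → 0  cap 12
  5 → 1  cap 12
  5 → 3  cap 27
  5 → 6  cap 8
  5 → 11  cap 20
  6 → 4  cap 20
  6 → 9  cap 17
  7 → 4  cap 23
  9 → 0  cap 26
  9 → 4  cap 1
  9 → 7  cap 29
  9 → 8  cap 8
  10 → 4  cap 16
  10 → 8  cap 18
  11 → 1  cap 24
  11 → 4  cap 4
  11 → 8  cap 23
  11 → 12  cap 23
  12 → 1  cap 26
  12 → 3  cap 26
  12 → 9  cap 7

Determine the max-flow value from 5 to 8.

Maximum flow value: 48

augment #1: 5→11→8 bottleneck 20, total now 20
augment #2: 5→1→9→8 bottleneck 8, total now 28
augment #3: 5→3→10→8 bottleneck 18, total now 46
augment #4: 5→0→2→11→8 bottleneck 2, total now 48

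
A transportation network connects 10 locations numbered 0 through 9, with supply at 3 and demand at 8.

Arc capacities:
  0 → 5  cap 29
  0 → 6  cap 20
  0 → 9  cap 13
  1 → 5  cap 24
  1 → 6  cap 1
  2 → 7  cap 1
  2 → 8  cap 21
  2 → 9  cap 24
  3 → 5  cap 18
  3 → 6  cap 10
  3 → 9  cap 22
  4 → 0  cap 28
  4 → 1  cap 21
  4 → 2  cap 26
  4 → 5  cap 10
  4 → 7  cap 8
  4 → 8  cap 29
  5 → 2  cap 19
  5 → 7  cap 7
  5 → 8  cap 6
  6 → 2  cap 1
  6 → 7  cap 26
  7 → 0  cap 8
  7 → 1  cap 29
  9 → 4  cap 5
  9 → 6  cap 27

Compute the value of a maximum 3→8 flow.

augment #1: 3→5→8 bottleneck 6, total now 6
augment #2: 3→5→2→8 bottleneck 12, total now 18
augment #3: 3→6→2→8 bottleneck 1, total now 19
augment #4: 3→9→4→8 bottleneck 5, total now 24
augment #5: 3→6→7→0→5→2→8 bottleneck 7, total now 31

Maximum flow value: 31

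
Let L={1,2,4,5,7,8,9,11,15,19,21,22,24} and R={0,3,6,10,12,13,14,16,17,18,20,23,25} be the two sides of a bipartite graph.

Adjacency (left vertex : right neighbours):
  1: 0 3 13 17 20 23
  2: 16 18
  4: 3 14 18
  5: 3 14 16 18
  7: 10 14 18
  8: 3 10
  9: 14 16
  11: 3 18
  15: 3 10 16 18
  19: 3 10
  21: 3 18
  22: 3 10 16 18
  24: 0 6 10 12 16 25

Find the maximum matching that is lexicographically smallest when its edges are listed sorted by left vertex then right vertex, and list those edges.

|M| = 7 (so the lex-smallest maximum matching has 7 edges)
process left vertices in ascending order; for each, take the smallest-labelled available neighbour that still permits 7 edges overall, or leave it unmatched if none does
lex-smallest matching: {1-0, 2-16, 4-3, 5-14, 7-10, 11-18, 24-6}

Lex-smallest maximum matching: {(1,0), (2,16), (4,3), (5,14), (7,10), (11,18), (24,6)}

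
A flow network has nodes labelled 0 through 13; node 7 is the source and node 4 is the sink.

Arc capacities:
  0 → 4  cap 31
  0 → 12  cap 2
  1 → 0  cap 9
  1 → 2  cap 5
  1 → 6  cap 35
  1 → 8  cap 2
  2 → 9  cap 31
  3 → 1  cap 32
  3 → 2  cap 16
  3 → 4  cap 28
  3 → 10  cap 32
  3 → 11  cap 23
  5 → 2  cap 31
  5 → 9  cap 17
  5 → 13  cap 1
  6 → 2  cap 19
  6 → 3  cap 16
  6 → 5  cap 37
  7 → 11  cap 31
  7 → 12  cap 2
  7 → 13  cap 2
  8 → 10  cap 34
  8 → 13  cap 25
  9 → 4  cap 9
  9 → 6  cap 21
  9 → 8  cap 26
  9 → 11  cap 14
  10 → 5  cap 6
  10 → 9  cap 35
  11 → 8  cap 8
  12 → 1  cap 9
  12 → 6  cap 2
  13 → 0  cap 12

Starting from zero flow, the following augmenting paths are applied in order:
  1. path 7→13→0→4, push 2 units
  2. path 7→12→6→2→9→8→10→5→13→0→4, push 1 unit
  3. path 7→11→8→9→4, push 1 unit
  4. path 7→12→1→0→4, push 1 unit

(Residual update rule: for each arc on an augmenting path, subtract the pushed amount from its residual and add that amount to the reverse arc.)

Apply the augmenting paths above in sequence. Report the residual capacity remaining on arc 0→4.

Residual capacity of (0,4): 27

after path 1 (7→13→0→4, push 2): res(0,4)=29
after path 2 (7→12→6→2→9→8→10→5→13→0→4, push 1): res(0,4)=28
after path 3 (7→11→8→9→4, push 1): res(0,4)=28
after path 4 (7→12→1→0→4, push 1): res(0,4)=27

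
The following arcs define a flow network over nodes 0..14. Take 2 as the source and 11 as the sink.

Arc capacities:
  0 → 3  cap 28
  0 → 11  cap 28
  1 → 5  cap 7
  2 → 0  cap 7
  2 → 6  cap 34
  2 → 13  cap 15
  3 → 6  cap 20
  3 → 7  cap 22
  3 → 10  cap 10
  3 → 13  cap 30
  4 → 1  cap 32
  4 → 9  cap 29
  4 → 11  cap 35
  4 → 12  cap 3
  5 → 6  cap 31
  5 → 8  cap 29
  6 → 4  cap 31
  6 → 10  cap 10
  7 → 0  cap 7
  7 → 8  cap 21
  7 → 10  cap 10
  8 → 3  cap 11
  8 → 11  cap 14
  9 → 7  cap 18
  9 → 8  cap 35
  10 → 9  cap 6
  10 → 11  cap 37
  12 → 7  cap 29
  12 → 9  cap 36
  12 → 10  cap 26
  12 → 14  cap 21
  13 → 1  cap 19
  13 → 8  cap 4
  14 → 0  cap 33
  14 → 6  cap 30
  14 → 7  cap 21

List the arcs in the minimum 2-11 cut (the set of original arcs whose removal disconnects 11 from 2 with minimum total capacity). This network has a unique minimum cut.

augment #1: 2→0→11 push 7
augment #2: 2→6→4→11 push 31
augment #3: 2→6→10→11 push 3
augment #4: 2→13→8→11 push 4
augment #5: 2→13→1→5→8→11 push 7
max flow = 52; residual-reachable set from 2 gives S-side
cut edges (S→T): {(1,5), (2,0), (2,6), (13,8)} total cap 52

Min-cut arcs: {(1,5), (2,0), (2,6), (13,8)} (total capacity 52)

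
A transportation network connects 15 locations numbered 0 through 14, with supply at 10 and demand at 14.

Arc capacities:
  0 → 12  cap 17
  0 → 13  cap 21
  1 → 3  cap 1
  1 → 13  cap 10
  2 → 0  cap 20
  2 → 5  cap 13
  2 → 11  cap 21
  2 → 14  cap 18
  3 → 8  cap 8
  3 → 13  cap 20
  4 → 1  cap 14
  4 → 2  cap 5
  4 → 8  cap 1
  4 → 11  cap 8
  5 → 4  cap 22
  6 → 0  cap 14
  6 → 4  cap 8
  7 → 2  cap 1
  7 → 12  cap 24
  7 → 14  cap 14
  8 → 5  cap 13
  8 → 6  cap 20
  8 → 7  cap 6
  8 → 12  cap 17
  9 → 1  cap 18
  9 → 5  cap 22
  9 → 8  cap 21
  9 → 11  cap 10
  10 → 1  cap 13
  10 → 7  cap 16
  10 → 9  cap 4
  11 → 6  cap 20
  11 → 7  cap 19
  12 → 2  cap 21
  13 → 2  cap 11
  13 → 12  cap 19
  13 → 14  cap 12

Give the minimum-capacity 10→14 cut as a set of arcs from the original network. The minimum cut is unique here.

augment #1: 10→7→14 push 14
augment #2: 10→1→13→14 push 10
augment #3: 10→7→2→14 push 1
augment #4: 10→1→3→13→14 push 1
augment #5: 10→7→12→2→14 push 1
augment #6: 10→9→5→4→2→14 push 4
max flow = 31; residual-reachable set from 10 gives S-side
cut edges (S→T): {(1,3), (1,13), (10,7), (10,9)} total cap 31

Min-cut arcs: {(1,3), (1,13), (10,7), (10,9)} (total capacity 31)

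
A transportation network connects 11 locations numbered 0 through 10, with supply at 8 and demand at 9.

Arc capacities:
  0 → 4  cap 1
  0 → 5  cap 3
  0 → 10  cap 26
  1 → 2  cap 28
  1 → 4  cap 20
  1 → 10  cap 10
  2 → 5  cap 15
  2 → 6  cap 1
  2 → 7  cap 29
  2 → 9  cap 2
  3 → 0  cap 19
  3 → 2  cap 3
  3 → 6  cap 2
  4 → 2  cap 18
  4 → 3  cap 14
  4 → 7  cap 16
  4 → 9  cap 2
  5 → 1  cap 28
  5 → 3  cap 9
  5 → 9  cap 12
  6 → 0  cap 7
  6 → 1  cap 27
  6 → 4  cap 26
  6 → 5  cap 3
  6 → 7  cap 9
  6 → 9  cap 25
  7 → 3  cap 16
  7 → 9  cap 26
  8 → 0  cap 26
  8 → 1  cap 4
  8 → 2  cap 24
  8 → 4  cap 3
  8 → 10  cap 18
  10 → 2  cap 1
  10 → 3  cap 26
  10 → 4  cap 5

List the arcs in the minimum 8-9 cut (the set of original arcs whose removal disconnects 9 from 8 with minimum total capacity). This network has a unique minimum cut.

Min-cut arcs: {(2,6), (2,9), (3,6), (4,9), (5,9), (7,9)} (total capacity 45)

augment #1: 8→2→9 push 2
augment #2: 8→4→9 push 2
augment #3: 8→0→5→9 push 3
augment #4: 8→2→5→9 push 9
augment #5: 8→2→6→9 push 1
augment #6: 8→2→7→9 push 12
augment #7: 8→4→7→9 push 1
augment #8: 8→0→4→7→9 push 1
augment #9: 8→1→2→7→9 push 4
augment #10: 8→10→2→7→9 push 1
augment #11: 8→10→3→6→9 push 2
augment #12: 8→10→4→7→9 push 5
augment #13: 8→10→3→2→7→9 push 2
max flow = 45; residual-reachable set from 8 gives S-side
cut edges (S→T): {(2,6), (2,9), (3,6), (4,9), (5,9), (7,9)} total cap 45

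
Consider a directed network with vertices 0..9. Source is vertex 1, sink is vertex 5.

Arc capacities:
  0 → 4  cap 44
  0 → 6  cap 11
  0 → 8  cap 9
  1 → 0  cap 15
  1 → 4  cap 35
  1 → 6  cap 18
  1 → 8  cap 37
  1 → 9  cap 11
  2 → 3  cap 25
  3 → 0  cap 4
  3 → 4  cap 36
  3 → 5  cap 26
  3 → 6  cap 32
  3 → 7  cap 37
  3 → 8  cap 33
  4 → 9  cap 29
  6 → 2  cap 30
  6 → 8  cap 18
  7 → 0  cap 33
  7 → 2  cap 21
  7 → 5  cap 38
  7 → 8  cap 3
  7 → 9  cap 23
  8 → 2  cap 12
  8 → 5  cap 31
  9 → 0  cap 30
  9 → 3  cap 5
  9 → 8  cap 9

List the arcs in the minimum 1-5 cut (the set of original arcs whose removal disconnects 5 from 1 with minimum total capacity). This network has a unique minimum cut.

Min-cut arcs: {(2,3), (8,5), (9,3)} (total capacity 61)

augment #1: 1→8→5 push 31
augment #2: 1→9→3→5 push 5
augment #3: 1→6→2→3→5 push 18
augment #4: 1→8→2→3→5 push 3
augment #5: 1→8→2→3→7→5 push 3
augment #6: 1→0→6→2→3→7→5 push 1
max flow = 61; residual-reachable set from 1 gives S-side
cut edges (S→T): {(2,3), (8,5), (9,3)} total cap 61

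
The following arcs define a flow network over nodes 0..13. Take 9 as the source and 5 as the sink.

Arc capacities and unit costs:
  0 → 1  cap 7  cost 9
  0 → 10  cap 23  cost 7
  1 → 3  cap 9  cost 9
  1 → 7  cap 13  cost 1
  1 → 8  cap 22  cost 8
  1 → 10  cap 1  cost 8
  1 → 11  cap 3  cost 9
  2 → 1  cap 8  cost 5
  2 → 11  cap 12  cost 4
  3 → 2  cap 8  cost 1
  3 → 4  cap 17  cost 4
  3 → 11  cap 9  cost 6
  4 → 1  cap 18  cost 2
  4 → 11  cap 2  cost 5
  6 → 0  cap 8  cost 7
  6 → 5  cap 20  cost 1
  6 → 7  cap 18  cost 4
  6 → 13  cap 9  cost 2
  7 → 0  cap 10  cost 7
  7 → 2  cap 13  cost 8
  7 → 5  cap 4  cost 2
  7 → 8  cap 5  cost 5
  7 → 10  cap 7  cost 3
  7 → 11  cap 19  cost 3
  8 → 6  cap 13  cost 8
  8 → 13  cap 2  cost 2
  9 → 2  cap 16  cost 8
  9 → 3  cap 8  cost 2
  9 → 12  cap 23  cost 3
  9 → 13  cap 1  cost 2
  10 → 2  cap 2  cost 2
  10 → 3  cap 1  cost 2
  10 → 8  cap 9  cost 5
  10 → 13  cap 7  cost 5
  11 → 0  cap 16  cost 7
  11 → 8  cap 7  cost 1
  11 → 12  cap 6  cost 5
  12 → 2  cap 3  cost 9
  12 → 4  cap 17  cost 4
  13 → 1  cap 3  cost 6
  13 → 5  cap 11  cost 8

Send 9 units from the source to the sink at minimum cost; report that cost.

Minimum cost for 9 units: 122

shortest-cost path #1: 9→13→5 push 1 @ unit cost 10 (adds 10)
shortest-cost path #2: 9→3→4→1→7→5 push 4 @ unit cost 11 (adds 44)
shortest-cost path #3: 9→3→2→11→8→6→5 push 4 @ unit cost 17 (adds 68)
total cost = 122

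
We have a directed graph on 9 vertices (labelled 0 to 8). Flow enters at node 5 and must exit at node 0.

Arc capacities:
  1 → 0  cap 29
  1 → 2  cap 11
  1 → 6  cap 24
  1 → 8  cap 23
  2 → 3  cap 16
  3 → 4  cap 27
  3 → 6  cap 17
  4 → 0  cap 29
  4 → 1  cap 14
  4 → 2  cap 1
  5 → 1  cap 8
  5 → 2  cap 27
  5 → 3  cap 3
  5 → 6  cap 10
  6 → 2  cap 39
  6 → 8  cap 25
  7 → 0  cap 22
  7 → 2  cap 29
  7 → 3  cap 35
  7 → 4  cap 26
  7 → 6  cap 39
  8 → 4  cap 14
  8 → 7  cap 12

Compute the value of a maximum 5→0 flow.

augment #1: 5→1→0 bottleneck 8, total now 8
augment #2: 5→3→4→0 bottleneck 3, total now 11
augment #3: 5→2→3→4→0 bottleneck 16, total now 27
augment #4: 5→6→8→4→0 bottleneck 10, total now 37

Maximum flow value: 37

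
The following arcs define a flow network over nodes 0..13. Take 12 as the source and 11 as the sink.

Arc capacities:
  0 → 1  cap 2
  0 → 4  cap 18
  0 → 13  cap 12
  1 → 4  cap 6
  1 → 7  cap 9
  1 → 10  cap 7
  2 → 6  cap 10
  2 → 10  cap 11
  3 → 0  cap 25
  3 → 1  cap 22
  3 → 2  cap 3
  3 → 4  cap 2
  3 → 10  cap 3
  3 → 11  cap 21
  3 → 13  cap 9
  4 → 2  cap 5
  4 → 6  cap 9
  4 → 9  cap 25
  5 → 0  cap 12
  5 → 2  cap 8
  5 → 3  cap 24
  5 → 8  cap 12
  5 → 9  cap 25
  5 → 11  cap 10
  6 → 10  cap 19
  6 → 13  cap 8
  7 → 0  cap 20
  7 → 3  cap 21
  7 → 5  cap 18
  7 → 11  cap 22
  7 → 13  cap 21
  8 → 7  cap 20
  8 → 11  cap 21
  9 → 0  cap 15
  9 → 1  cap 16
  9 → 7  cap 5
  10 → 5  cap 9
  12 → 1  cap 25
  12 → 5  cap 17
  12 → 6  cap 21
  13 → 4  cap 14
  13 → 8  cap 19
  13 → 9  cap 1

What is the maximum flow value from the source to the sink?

augment #1: 12→5→11 bottleneck 10, total now 10
augment #2: 12→1→7→11 bottleneck 9, total now 19
augment #3: 12→5→3→11 bottleneck 7, total now 26
augment #4: 12→6→13→8→11 bottleneck 8, total now 34
augment #5: 12→1→4→9→7→11 bottleneck 5, total now 39
augment #6: 12→1→10→5→3→11 bottleneck 7, total now 46
augment #7: 12→6→10→5→3→11 bottleneck 2, total now 48
augment #8: 12→1→4→9→0→13→8→11 bottleneck 1, total now 49

Maximum flow value: 49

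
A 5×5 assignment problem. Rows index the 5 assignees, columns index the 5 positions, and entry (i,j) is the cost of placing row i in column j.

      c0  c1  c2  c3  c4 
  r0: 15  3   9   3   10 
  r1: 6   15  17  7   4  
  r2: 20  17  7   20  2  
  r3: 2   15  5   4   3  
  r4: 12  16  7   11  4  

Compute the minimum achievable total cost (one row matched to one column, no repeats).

optimal assignment: row0→col1 (cost 3), row1→col3 (cost 7), row2→col4 (cost 2), row3→col0 (cost 2), row4→col2 (cost 7)
total = 3 + 7 + 2 + 2 + 7 = 21

Minimum assignment cost: 21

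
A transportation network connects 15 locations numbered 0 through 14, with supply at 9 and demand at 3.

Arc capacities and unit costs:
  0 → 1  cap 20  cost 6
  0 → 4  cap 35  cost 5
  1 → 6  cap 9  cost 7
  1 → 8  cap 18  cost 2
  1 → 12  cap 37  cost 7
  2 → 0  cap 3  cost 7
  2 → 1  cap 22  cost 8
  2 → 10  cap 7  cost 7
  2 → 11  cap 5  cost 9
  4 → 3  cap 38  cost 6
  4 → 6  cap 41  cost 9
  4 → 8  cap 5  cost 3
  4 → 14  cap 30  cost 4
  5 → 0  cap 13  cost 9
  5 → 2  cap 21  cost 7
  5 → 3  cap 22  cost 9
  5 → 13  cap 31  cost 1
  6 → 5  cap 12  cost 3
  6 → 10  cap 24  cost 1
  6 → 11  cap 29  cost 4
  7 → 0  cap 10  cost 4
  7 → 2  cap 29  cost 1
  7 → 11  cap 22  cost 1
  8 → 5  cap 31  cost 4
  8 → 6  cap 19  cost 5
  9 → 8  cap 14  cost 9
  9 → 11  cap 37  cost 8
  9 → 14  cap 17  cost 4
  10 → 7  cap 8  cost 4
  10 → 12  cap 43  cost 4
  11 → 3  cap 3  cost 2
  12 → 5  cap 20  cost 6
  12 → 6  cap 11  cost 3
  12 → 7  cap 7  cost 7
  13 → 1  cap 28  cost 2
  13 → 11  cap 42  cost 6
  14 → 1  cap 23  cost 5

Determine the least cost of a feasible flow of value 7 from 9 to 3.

Minimum cost for 7 units: 118

shortest-cost path #1: 9→11→3 push 3 @ unit cost 10 (adds 30)
shortest-cost path #2: 9→8→5→3 push 4 @ unit cost 22 (adds 88)
total cost = 118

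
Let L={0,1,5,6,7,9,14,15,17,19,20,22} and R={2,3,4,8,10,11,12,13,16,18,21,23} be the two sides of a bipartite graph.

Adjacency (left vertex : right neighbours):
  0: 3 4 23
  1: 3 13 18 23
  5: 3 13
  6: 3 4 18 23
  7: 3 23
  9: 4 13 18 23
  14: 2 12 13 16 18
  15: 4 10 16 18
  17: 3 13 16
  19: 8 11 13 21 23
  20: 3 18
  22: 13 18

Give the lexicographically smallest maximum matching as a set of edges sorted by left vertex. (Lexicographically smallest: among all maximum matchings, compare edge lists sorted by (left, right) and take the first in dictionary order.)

Lex-smallest maximum matching: {(0,3), (1,13), (6,4), (7,23), (9,18), (14,2), (15,10), (17,16), (19,8)}

|M| = 9 (so the lex-smallest maximum matching has 9 edges)
process left vertices in ascending order; for each, take the smallest-labelled available neighbour that still permits 9 edges overall, or leave it unmatched if none does
lex-smallest matching: {0-3, 1-13, 6-4, 7-23, 9-18, 14-2, 15-10, 17-16, 19-8}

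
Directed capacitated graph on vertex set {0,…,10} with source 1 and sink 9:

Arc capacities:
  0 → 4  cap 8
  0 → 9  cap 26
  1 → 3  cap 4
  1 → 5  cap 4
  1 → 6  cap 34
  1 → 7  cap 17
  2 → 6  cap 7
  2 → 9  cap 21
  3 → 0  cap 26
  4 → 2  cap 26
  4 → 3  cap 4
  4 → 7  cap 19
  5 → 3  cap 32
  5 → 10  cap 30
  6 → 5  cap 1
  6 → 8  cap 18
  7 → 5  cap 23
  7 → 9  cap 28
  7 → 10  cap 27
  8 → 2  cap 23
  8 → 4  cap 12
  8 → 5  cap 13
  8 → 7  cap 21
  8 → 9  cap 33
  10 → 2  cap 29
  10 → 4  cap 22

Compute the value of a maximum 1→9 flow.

Maximum flow value: 44

augment #1: 1→7→9 bottleneck 17, total now 17
augment #2: 1→3→0→9 bottleneck 4, total now 21
augment #3: 1→6→8→9 bottleneck 18, total now 39
augment #4: 1→5→3→0→9 bottleneck 4, total now 43
augment #5: 1→6→5→3→0→9 bottleneck 1, total now 44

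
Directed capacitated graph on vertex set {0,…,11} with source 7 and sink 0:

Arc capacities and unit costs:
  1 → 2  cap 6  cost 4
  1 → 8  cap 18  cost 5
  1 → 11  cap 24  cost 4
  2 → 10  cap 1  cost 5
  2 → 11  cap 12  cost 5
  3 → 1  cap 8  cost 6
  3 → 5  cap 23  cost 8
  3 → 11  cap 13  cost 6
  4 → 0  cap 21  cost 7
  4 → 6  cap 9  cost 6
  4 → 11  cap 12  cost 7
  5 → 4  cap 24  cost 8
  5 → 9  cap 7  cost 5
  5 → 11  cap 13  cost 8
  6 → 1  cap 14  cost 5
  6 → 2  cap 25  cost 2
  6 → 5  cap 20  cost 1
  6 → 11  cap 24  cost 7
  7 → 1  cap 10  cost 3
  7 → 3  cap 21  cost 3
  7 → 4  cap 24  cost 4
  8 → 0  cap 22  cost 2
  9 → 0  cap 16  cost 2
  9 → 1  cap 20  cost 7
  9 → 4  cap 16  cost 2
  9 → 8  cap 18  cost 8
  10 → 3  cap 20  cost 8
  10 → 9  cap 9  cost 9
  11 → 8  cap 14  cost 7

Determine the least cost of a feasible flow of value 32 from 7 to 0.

shortest-cost path #1: 7→1→8→0 push 10 @ unit cost 10 (adds 100)
shortest-cost path #2: 7→4→0 push 21 @ unit cost 11 (adds 231)
shortest-cost path #3: 7→3→1→8→0 push 1 @ unit cost 16 (adds 16)
total cost = 347

Minimum cost for 32 units: 347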